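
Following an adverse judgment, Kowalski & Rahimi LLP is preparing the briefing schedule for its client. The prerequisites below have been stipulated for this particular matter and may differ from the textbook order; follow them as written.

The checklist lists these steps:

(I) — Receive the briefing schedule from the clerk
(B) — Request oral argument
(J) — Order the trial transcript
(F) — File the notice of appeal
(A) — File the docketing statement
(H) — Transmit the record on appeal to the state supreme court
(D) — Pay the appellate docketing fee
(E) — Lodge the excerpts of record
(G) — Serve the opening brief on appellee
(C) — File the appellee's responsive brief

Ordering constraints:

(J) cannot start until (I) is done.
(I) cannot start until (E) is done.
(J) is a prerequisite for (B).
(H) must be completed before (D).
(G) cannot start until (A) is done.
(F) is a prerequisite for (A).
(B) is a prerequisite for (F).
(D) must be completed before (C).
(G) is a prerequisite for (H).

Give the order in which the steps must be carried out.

(E) (I) (J) (B) (F) (A) (G) (H) (D) (C)

Only (E) has no prerequisites, so it is first.
(I) is the only step now ready → (I).
(J) needed (I), now all done → (J).
(B) needed (J), now all done → (B).
That leaves (F) as the only ready step → (F).
Next only (A) has its prerequisites met → (A).
(G) is the only step now ready → (G).
(H) is the only step now ready → (H).
Next only (D) has its prerequisites met → (D).
(C) needed (D), now all done → (C).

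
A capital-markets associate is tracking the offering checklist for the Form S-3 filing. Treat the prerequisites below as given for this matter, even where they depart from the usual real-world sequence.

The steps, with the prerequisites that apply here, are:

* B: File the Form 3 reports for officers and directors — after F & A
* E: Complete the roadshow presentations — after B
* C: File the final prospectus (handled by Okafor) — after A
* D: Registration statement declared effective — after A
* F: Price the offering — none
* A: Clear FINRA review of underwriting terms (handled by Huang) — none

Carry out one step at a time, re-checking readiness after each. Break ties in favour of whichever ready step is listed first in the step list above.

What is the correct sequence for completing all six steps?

F A B E C D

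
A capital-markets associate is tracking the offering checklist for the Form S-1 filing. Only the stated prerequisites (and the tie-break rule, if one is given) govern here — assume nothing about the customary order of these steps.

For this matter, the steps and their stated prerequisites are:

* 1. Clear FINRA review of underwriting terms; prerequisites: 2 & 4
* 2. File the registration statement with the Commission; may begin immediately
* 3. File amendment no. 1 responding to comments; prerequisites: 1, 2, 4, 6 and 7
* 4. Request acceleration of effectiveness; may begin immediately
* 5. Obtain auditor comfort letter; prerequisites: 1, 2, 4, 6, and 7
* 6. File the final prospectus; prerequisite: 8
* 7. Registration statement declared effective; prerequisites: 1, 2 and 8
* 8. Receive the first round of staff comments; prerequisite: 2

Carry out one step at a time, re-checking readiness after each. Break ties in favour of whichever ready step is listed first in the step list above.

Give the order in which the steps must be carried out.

2, 4, 1, 8, 6, 7, 3, 5

Nothing is required for 2 and 4. 2 is listed earlier → 2 first.
8 now also ready, so the ready set is {4, 8}; 4 is listed earlier → 4.
Now 1 and 8 have their prerequisites met. 1 is listed earlier, so 1 next.
8 needed 2, now all done → 8.
Ready: 6 and 7. 6 is listed earlier → 6.
7 needed 1, 2 and 8, now all done → 7.
Now 3 and 5 have their prerequisites met. 3 is listed earlier, so 3 next.
That leaves 5 as the only ready step → 5.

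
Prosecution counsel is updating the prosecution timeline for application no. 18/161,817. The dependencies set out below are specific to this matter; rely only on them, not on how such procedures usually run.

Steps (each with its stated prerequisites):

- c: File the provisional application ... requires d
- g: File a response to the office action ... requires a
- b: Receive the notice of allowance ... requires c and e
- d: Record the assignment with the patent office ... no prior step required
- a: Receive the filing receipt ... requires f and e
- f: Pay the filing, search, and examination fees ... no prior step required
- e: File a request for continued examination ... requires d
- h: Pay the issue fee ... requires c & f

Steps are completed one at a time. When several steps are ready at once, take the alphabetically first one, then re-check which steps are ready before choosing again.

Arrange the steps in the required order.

d → c → e → b → f → a → g → h

Nothing is required for d and f. d has the earlier label → d first.
c and e now also ready, so the ready set is {c, e, f}; c has the earlier label → c.
e and f are both available; e has the earlier label → e.
Now b and f have their prerequisites met. b has the earlier label, so b next.
That leaves f as the only ready step → f.
Now a and h have their prerequisites met. a has the earlier label, so a next.
g and h are both available; g has the earlier label → g.
h needed c and f, now all done → h.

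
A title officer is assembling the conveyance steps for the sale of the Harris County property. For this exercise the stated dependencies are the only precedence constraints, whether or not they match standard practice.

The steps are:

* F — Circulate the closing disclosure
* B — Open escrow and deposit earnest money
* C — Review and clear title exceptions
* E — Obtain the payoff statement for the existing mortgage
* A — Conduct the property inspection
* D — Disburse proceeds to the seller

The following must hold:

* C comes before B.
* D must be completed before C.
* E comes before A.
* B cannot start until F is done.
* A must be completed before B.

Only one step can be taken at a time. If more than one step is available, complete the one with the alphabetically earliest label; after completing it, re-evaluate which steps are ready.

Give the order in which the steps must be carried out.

D C E A F B

Nothing is required for D, E and F. D has the earlier label → D first.
C now also ready, so the ready set is {C, E, F}; C has the earlier label → C.
E and F are both available; E has the earlier label → E.
A and F are both available; A has the earlier label → A.
F is the only step now ready → F.
That leaves B as the only ready step → B.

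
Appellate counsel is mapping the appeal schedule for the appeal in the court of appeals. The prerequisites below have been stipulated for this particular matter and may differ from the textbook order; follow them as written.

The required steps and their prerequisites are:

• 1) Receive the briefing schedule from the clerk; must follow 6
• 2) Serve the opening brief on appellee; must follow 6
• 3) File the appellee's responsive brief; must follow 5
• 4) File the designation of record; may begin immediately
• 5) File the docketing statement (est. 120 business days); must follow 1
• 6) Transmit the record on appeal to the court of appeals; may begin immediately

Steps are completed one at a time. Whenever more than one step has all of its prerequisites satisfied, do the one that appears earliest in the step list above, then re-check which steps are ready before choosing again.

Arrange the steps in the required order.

4 and 6 have no prerequisites; 4 is listed earlier, so 4 is first.
Next only 6 has its prerequisites met → 6.
Ready: 1 and 2. 1 is listed earlier → 1.
Ready: 2 and 5. 2 is listed earlier → 2.
5 is the only step now ready → 5.
3 needed 5, now all done → 3.

4 6 1 2 5 3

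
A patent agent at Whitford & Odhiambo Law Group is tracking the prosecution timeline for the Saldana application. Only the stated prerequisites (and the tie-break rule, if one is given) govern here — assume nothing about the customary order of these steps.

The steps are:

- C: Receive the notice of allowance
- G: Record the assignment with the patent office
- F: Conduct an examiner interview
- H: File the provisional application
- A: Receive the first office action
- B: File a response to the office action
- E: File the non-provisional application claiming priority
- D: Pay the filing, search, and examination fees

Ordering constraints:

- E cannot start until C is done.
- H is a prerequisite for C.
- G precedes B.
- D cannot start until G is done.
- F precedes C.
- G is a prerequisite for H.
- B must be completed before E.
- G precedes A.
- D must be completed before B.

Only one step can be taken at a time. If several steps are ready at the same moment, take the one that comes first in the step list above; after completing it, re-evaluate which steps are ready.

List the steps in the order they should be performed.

Nothing is required for G and F. G is listed earlier → G first.
F, H, A and D are all available; F is listed earlier → F.
H, A and D are all available; H is listed earlier → H.
Ready: C, A and D. C is listed earlier → C.
A and D are both available; A is listed earlier → A.
That leaves D as the only ready step → D.
Next only B has its prerequisites met → B.
E needed C and B, now all done → E.

G F H C A D B E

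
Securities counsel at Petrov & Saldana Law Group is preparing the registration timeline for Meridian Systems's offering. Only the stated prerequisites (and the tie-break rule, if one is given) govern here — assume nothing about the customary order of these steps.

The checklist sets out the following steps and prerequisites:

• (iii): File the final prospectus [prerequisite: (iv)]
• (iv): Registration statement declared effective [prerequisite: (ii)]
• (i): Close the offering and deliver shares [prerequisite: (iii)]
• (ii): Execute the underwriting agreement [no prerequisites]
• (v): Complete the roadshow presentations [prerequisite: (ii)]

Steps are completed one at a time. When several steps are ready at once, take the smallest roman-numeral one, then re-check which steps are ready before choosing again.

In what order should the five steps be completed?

(ii) is the only step with nothing outstanding, so it goes first.
Now (iv) and (v) have their prerequisites met. (iv) has the earlier label, so (iv) next.
(iii) now also ready, so the ready set is {(iii), (v)}; (iii) has the earlier label → (iii).
(i) now also ready, so the ready set is {(i), (v)}; (i) has the earlier label → (i).
(v) needed (ii), now all done → (v).

(ii) → (iv) → (iii) → (i) → (v)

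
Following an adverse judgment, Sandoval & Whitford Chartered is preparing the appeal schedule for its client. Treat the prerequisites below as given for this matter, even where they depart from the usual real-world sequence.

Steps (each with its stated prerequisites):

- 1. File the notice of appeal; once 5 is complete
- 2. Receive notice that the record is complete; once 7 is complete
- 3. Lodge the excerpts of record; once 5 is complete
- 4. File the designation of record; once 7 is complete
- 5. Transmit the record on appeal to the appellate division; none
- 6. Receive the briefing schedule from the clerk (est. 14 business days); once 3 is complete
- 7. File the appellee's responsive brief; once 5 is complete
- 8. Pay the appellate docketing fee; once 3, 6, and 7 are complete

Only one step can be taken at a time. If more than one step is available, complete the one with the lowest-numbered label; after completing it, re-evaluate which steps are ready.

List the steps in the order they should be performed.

Only 5 has no prerequisites, so it is first.
1, 3 and 7 are all available; 1 has the earlier label → 1.
3 and 7 are both available; 3 has the earlier label → 3.
Ready: 6 and 7. 6 has the earlier label → 6.
7 is the only step now ready → 7.
2, 4 and 8 are all available; 2 has the earlier label → 2.
Now 4 and 8 have their prerequisites met. 4 has the earlier label, so 4 next.
Next only 8 has its prerequisites met → 8.

5, 1, 3, 6, 7, 2, 4, 8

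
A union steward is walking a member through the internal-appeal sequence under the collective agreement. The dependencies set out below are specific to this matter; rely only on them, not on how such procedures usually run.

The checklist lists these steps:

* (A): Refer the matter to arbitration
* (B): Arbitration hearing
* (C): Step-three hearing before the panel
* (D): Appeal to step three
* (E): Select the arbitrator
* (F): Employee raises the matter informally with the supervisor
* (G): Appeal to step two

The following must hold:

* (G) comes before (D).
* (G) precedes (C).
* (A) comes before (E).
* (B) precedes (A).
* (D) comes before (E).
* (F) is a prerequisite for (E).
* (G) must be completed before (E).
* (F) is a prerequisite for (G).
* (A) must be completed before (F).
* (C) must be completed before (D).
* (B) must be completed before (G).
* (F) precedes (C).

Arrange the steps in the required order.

Only (B) has no prerequisites, so it is first.
(A) is the only step now ready → (A).
(F) is the only step now ready → (F).
(G) needed (B) and (F), now all done → (G).
Next only (C) has its prerequisites met → (C).
Next only (D) has its prerequisites met → (D).
(E) is the only step now ready → (E).

(B), (A), (F), (G), (C), (D), (E)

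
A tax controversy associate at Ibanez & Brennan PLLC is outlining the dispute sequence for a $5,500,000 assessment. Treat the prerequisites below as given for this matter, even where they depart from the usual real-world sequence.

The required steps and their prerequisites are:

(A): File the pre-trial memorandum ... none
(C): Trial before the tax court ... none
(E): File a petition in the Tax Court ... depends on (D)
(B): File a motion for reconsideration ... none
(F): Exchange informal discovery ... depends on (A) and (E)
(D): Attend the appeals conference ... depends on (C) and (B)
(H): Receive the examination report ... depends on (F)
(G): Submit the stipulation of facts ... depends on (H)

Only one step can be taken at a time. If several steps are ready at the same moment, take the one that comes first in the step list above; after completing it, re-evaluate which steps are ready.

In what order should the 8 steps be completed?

(A) → (C) → (B) → (D) → (E) → (F) → (H) → (G)

Nothing is required for (A), (C) and (B). (A) is listed earlier → (A) first.
(C) and (B) are both available; (C) is listed earlier → (C).
That leaves (B) as the only ready step → (B).
(D) needed (C) and (B), now all done → (D).
(E) needed (D), now all done → (E).
(F) needed (A) and (E), now all done → (F).
(H) is the only step now ready → (H).
(G) is the only step now ready → (G).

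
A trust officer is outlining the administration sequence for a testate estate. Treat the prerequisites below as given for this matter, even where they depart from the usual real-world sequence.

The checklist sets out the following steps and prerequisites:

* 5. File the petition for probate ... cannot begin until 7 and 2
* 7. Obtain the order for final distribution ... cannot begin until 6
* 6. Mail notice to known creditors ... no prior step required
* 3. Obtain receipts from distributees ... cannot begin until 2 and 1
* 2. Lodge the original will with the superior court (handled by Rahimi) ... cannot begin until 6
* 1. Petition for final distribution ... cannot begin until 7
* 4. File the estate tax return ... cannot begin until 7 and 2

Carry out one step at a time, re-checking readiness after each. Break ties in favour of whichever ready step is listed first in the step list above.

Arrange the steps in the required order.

6, 7, 2, 5, 1, 3, 4

Only 6 has no prerequisites, so it is first.
Ready: 7 and 2. 7 is listed earlier → 7.
1 now also ready, so the ready set is {2, 1}; 2 is listed earlier → 2.
Now 5, 1 and 4 have their prerequisites met. 5 is listed earlier, so 5 next.
1 and 4 are both available; 1 is listed earlier → 1.
3 now also ready, so the ready set is {3, 4}; 3 is listed earlier → 3.
4 is the only step now ready → 4.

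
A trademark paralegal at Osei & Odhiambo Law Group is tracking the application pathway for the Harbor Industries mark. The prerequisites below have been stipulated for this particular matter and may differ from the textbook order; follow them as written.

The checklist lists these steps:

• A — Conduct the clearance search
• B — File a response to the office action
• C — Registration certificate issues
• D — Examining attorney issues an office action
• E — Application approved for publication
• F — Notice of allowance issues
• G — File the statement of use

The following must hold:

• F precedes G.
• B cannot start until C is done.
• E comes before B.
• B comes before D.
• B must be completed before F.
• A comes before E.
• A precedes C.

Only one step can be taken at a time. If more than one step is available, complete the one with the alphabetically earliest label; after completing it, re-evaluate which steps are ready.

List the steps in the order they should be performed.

A has no prerequisites → A first.
C and E are both available; C has the earlier label → C.
E is the only step now ready → E.
B needed C and E, now all done → B.
D and F are both available; D has the earlier label → D.
F needed B, now all done → F.
G needed F, now all done → G.

A C E B D F G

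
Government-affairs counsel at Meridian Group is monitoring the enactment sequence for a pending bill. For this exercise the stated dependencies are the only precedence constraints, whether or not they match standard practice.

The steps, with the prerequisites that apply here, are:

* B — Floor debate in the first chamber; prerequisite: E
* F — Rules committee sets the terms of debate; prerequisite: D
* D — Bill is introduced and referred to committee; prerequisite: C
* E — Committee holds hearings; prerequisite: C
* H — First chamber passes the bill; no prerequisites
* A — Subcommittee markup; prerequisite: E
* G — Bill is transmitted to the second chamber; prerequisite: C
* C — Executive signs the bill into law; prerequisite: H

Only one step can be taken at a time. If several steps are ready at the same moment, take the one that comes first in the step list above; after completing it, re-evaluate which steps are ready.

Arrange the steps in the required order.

H → C → D → F → E → B → A → G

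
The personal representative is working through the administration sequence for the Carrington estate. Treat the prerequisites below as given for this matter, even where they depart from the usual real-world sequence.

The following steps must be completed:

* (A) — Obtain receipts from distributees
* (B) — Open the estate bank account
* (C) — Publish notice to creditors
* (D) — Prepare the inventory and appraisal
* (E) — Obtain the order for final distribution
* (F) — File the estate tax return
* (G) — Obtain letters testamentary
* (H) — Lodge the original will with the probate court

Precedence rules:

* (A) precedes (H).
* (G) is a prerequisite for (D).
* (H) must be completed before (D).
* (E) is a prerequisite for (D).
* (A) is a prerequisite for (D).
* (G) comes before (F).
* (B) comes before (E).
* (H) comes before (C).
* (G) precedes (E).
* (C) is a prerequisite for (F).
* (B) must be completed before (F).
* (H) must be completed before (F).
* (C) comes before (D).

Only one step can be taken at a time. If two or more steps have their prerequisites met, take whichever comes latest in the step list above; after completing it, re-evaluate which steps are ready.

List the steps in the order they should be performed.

(G), (B), (E), (A), (H), (C), (F), (D)

(G), (B) and (A) have no prerequisites; (G) is listed later, so (G) is first.
Ready: (B) and (A). (B) is listed later → (B).
(E) now also ready, so the ready set is {(E), (A)}; (E) is listed later → (E).
That leaves (A) as the only ready step → (A).
(H) is the only step now ready → (H).
That leaves (C) as the only ready step → (C).
(F) and (D) are both available; (F) is listed later → (F).
(D) is the only step now ready → (D).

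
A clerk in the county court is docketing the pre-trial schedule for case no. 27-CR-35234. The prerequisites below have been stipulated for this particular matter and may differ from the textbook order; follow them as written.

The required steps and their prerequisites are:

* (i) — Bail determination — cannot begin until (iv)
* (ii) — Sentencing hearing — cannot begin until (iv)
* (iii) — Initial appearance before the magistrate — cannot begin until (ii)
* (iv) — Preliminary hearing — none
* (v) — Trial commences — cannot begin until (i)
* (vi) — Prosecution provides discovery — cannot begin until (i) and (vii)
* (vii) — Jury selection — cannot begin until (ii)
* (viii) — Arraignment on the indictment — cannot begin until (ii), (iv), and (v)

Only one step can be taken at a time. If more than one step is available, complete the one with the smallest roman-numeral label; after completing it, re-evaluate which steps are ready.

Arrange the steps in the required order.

(iv) has no prerequisites → (iv) first.
Ready: (i) and (ii). (i) has the earlier label → (i).
(ii) and (v) are both available; (ii) has the earlier label → (ii).
(iii), (v) and (vii) are all available; (iii) has the earlier label → (iii).
Now (v) and (vii) have their prerequisites met. (v) has the earlier label, so (v) next.
(viii) now also ready, so the ready set is {(vii), (viii)}; (vii) has the earlier label → (vii).
Now (vi) and (viii) have their prerequisites met. (vi) has the earlier label, so (vi) next.
(viii) needed (ii), (iv) and (v), now all done → (viii).

(iv) (i) (ii) (iii) (v) (vii) (vi) (viii)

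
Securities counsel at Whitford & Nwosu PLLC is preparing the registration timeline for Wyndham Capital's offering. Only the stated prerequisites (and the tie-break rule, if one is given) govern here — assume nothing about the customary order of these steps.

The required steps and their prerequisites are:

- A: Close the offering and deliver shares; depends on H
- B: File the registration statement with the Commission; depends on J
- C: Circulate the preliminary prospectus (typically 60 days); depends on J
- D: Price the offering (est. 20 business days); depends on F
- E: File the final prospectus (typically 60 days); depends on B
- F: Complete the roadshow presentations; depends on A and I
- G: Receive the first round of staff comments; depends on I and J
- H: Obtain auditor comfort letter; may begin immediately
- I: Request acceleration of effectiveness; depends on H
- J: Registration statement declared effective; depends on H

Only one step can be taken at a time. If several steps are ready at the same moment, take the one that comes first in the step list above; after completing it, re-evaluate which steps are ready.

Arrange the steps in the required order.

H, A, I, F, D, J, B, C, E, G

H has no prerequisites → H first.
A, I and J are all available; A is listed earlier → A.
Ready: I and J. I is listed earlier → I.
Now F and J have their prerequisites met. F is listed earlier, so F next.
D now also ready, so the ready set is {D, J}; D is listed earlier → D.
J is the only step now ready → J.
B, C and G are all available; B is listed earlier → B.
Ready: C, E and G. C is listed earlier → C.
Now E and G have their prerequisites met. E is listed earlier, so E next.
Next only G has its prerequisites met → G.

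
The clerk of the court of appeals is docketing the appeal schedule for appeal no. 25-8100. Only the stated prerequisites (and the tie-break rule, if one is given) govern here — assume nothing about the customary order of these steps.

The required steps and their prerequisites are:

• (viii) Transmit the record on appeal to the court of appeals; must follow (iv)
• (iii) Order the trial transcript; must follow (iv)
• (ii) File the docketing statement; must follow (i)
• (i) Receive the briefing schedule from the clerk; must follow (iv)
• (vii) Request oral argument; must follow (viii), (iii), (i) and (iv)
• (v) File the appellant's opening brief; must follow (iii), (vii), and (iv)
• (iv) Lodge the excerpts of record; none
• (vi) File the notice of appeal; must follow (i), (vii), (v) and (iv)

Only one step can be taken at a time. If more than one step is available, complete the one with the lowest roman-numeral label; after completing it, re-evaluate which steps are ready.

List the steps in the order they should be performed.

(iv), (i), (ii), (iii), (viii), (vii), (v), (vi)

Only (iv) has no prerequisites, so it is first.
(i), (iii) and (viii) are all available; (i) has the earlier label → (i).
Now (ii), (iii) and (viii) have their prerequisites met. (ii) has the earlier label, so (ii) next.
(iii) and (viii) are both available; (iii) has the earlier label → (iii).
(viii) is the only step now ready → (viii).
Next only (vii) has its prerequisites met → (vii).
(v) is the only step now ready → (v).
(vi) needed (i), (iv), (v) and (vii), now all done → (vi).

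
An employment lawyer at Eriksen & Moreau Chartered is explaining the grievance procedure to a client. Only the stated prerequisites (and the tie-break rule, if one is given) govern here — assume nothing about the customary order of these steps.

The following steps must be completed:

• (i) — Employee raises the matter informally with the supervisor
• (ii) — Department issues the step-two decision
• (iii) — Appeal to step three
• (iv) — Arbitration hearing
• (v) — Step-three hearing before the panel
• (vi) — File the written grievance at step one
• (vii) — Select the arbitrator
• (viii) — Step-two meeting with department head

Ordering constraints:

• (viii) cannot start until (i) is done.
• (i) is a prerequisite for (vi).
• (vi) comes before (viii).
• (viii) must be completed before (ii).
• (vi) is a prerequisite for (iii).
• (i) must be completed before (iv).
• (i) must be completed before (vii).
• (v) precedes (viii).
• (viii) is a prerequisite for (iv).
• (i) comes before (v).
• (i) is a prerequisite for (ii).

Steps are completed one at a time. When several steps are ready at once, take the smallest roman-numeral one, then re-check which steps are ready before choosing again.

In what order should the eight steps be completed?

(i), (v), (vi), (iii), (vii), (viii), (ii), (iv)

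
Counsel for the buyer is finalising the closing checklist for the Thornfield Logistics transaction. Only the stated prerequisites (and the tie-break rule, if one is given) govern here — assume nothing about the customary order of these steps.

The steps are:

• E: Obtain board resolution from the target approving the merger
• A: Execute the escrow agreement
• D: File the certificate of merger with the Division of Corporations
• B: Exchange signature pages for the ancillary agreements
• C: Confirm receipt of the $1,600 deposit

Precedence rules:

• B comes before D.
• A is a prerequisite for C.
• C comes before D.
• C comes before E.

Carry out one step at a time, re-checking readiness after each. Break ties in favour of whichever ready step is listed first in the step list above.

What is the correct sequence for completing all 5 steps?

A, B, C, E, D

Nothing is required for A and B. A is listed earlier → A first.
C now also ready, so the ready set is {B, C}; B is listed earlier → B.
Next only C has its prerequisites met → C.
Now E and D have their prerequisites met. E is listed earlier, so E next.
D is the only step now ready → D.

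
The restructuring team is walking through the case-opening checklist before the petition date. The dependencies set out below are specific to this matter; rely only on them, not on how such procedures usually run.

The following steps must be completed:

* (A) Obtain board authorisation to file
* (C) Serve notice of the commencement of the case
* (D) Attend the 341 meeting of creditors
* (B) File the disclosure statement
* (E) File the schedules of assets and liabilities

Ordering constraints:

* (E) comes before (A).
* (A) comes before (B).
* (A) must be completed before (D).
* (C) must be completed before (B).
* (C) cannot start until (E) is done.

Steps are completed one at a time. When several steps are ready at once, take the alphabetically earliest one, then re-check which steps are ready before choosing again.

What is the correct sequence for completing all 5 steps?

(E) is the only step with nothing outstanding, so it goes first.
Ready: (A) and (C). (A) has the earlier label → (A).
(D) now also ready, so the ready set is {(C), (D)}; (C) has the earlier label → (C).
(B) now also ready, so the ready set is {(B), (D)}; (B) has the earlier label → (B).
(D) needed (A), now all done → (D).

(E) (A) (C) (B) (D)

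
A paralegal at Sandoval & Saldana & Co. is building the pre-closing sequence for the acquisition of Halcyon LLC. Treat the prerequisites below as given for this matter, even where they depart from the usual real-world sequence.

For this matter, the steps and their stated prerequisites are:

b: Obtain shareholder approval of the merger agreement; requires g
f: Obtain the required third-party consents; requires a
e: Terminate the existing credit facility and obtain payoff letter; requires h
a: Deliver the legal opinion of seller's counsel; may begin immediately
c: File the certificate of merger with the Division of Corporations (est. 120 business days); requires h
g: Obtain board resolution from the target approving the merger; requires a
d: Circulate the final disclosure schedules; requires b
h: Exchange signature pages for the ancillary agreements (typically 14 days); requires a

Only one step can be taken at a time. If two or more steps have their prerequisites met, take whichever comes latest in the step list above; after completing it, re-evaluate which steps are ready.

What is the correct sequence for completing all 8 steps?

a, h, g, c, e, f, b, d

a has no prerequisites → a first.
Ready: h, g and f. h is listed later → h.
c and e now also ready, so the ready set is {g, c, e, f}; g is listed later → g.
Ready: c, e, f and b. c is listed later → c.
Now e, f and b have their prerequisites met. e is listed later, so e next.
Now f and b have their prerequisites met. f is listed later, so f next.
b needed g, now all done → b.
d needed b, now all done → d.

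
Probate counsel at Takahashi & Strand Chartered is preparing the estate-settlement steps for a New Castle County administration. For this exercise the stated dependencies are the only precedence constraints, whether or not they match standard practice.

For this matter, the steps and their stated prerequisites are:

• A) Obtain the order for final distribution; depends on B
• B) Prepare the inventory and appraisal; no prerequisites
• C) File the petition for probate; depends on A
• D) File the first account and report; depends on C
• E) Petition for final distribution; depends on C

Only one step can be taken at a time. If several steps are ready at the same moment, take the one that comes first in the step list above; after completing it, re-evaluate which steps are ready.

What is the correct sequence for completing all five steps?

Only B has no prerequisites, so it is first.
Next only A has its prerequisites met → A.
Next only C has its prerequisites met → C.
Now D and E have their prerequisites met. D is listed earlier, so D next.
That leaves E as the only ready step → E.

B A C D E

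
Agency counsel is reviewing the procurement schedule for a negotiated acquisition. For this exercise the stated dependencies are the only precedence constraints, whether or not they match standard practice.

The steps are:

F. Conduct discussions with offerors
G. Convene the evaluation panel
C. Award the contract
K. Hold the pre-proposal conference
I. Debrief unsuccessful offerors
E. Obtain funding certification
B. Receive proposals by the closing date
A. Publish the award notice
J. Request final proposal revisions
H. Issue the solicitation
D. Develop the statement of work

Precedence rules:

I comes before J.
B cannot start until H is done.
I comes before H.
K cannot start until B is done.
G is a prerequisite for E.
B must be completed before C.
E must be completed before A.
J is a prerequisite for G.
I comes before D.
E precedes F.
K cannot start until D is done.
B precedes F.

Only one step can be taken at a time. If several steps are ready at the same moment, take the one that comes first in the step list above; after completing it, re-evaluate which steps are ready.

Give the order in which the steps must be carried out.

I, J, G, E, A, H, B, F, C, D, K

I has no prerequisites → I first.
Now J, H and D have their prerequisites met. J is listed earlier, so J next.
G, H and D are all available; G is listed earlier → G.
E, H and D are all available; E is listed earlier → E.
Ready: A, H and D. A is listed earlier → A.
H and D are both available; H is listed earlier → H.
Ready: B and D. B is listed earlier → B.
Now F, C and D have their prerequisites met. F is listed earlier, so F next.
Ready: C and D. C is listed earlier → C.
D needed I, now all done → D.
K needed B and D, now all done → K.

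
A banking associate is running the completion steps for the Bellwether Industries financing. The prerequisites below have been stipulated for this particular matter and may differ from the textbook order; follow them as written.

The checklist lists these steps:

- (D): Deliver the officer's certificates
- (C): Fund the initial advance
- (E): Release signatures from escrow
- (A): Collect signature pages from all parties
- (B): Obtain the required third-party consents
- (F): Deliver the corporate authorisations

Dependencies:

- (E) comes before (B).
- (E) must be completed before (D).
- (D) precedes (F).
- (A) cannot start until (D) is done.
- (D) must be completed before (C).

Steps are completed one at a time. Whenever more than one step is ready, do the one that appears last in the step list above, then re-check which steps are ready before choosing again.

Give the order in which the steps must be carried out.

(E), (B), (D), (F), (A), (C)

(E) is the only step with nothing outstanding, so it goes first.
Now (B) and (D) have their prerequisites met. (B) is listed later, so (B) next.
(D) needed (E), now all done → (D).
Ready: (F), (A) and (C). (F) is listed later → (F).
Ready: (A) and (C). (A) is listed later → (A).
That leaves (C) as the only ready step → (C).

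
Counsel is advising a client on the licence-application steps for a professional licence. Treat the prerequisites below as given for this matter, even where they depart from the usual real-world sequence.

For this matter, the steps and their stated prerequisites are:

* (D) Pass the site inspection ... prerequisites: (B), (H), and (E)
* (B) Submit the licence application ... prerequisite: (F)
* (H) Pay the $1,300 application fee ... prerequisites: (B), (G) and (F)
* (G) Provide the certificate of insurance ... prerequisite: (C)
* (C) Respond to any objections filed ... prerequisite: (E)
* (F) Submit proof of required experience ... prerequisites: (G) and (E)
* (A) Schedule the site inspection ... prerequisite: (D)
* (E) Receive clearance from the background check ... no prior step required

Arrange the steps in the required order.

(E), (C), (G), (F), (B), (H), (D), (A)

(E) is the only step with nothing outstanding, so it goes first.
(C) is the only step now ready → (C).
(G) needed (C), now all done → (G).
Next only (F) has its prerequisites met → (F).
(B) is the only step now ready → (B).
That leaves (H) as the only ready step → (H).
(D) needed (B), (H) and (E), now all done → (D).
(A) needed (D), now all done → (A).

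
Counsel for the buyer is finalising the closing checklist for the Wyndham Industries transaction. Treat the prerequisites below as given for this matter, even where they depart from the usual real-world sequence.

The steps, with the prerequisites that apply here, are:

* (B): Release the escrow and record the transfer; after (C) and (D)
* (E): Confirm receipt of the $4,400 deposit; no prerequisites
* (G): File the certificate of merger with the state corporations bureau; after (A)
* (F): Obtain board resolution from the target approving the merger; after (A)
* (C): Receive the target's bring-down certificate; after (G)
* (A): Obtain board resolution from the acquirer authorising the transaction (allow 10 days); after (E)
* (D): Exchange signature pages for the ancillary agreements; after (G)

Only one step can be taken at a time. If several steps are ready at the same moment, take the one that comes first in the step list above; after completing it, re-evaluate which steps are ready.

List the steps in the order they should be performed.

(E) has no prerequisites → (E) first.
(A) needed (E), now all done → (A).
(G) and (F) are both available; (G) is listed earlier → (G).
(C) and (D) now also ready, so the ready set is {(F), (C), (D)}; (F) is listed earlier → (F).
Ready: (C) and (D). (C) is listed earlier → (C).
That leaves (D) as the only ready step → (D).
Next only (B) has its prerequisites met → (B).

(E), (A), (G), (F), (C), (D), (B)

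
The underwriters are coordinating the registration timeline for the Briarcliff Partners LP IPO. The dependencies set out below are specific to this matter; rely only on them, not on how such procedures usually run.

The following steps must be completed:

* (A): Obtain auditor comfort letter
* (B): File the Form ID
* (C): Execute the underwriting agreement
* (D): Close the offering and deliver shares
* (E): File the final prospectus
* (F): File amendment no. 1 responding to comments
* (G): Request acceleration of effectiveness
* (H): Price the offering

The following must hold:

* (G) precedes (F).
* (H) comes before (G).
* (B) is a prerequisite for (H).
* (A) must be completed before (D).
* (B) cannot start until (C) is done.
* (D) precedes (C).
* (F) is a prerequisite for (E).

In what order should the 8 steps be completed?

(A) is the only step with nothing outstanding, so it goes first.
Next only (D) has its prerequisites met → (D).
(C) needed (D), now all done → (C).
(B) needed (C), now all done → (B).
(H) needed (B), now all done → (H).
Next only (G) has its prerequisites met → (G).
(F) needed (G), now all done → (F).
(E) needed (F), now all done → (E).

(A) (D) (C) (B) (H) (G) (F) (E)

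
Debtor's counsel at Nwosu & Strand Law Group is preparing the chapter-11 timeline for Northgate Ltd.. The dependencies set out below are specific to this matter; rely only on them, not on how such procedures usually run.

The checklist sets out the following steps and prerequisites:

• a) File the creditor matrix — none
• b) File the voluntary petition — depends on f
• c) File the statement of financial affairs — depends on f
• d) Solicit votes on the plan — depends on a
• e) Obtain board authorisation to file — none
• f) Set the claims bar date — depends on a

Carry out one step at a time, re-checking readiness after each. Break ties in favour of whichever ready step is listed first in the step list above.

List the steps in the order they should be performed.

a → d → e → f → b → c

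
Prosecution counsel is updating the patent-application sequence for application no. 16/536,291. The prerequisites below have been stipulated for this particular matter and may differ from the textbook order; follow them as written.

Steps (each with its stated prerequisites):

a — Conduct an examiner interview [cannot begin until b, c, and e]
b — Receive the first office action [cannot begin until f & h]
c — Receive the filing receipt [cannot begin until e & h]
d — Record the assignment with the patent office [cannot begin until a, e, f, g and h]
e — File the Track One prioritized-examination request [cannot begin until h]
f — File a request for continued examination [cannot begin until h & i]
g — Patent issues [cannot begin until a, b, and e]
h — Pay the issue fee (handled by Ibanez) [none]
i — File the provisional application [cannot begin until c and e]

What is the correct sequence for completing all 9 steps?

h → e → c → i → f → b → a → g → d

h has no prerequisites → h first.
e needed h, now all done → e.
c is the only step now ready → c.
i needed c and e, now all done → i.
Next only f has its prerequisites met → f.
That leaves b as the only ready step → b.
Next only a has its prerequisites met → a.
g needed a, b and e, now all done → g.
d needed a, e, f, g and h, now all done → d.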